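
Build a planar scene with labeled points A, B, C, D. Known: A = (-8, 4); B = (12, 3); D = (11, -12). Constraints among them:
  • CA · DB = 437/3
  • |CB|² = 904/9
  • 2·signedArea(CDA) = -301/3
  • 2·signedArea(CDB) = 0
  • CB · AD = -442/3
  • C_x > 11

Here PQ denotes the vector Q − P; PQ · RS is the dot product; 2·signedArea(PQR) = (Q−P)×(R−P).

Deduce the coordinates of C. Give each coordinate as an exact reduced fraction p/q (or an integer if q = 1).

C = (34/3, -7)

1. C_x = 34/3  [2·signedArea(CDB) = 0 ∩ CB · AD = -442/3]
2. C_y = -7  [2·signedArea(CDB) = 0 ∩ CB · AD = -442/3]
   → C = (34/3, -7)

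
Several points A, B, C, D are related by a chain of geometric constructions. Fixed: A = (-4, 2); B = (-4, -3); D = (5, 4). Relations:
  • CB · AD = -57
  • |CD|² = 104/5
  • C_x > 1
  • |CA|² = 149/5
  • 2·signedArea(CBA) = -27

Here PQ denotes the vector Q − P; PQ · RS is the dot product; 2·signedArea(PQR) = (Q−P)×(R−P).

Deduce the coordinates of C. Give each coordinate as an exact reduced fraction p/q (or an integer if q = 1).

1. C_x = 7/5  [2·signedArea(CBA) = -27 ∩ CB · AD = -57]
2. C_y = 6/5  [2·signedArea(CBA) = -27 ∩ CB · AD = -57]
   → C = (7/5, 6/5)

C = (7/5, 6/5)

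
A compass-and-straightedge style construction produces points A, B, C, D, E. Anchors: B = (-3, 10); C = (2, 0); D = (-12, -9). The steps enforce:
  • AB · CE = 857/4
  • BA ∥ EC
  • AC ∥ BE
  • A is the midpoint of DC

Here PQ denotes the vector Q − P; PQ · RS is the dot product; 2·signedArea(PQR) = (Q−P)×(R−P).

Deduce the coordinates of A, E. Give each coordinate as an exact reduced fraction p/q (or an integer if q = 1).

1. A_x = -5  [A is the midpoint of DC]
2. A_y = -9/2  [A is the midpoint of DC]
   → A = (-5, -9/2)
3. E_x = 4  [BA ∥ EC ∩ AC ∥ BE]
4. E_y = 29/2  [BA ∥ EC ∩ AC ∥ BE]
   → E = (4, 29/2)

A = (-5, -9/2)
E = (4, 29/2)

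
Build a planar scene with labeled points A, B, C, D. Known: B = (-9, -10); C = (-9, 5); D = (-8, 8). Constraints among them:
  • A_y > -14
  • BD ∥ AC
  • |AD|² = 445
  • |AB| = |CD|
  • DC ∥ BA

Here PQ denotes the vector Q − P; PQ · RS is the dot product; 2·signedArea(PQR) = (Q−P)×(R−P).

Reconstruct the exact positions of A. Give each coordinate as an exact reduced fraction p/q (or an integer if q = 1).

A = (-10, -13)

1. A_x = -10  [BD ∥ AC ∩ DC ∥ BA]
2. A_y = -13  [BD ∥ AC ∩ DC ∥ BA]
   → A = (-10, -13)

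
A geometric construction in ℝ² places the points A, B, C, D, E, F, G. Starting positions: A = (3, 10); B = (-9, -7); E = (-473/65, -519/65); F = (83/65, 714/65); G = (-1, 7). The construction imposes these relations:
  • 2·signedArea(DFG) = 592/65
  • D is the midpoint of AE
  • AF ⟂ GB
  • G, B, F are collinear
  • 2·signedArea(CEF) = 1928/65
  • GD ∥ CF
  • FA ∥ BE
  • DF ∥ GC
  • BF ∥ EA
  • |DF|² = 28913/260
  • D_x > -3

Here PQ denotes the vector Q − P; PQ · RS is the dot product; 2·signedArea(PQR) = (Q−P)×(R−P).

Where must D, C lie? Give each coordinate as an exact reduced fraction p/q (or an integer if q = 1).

1. D_x = -139/65  [D is the midpoint of AE]
2. D_y = 131/130  [D is the midpoint of AE]
   → D = (-139/65, 131/130)
3. C_x = 157/65  [GD ∥ CF ∩ DF ∥ GC]
4. C_y = 2207/130  [GD ∥ CF ∩ DF ∥ GC]
   → C = (157/65, 2207/130)

C = (157/65, 2207/130)
D = (-139/65, 131/130)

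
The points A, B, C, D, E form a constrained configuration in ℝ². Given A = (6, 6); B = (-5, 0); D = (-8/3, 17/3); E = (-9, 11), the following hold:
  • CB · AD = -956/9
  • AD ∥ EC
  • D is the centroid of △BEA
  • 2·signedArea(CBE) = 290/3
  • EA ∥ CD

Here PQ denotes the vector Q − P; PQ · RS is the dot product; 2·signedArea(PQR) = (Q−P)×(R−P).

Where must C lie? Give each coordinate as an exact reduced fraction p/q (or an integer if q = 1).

C = (-53/3, 32/3)

1. C_x = -53/3  [EA ∥ CD ∩ AD ∥ EC]
2. C_y = 32/3  [EA ∥ CD ∩ AD ∥ EC]
   → C = (-53/3, 32/3)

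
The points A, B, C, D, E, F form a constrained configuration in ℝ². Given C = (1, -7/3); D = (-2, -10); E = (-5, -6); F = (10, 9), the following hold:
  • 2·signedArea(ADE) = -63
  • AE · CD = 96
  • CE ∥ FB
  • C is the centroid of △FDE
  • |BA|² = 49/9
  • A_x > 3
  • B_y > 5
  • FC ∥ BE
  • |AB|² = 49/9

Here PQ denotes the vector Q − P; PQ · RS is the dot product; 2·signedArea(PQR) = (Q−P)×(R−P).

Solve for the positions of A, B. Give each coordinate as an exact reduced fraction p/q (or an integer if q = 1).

A = (4, 3)
B = (4, 16/3)

1. A_x = 4  [AE · CD = 96 ∩ 2·signedArea(ADE) = -63]
2. A_y = 3  [AE · CD = 96 ∩ 2·signedArea(ADE) = -63]
   → A = (4, 3)
3. B_x = 4  [FC ∥ BE ∩ CE ∥ FB]
4. B_y = 16/3  [FC ∥ BE ∩ CE ∥ FB]
   → B = (4, 16/3)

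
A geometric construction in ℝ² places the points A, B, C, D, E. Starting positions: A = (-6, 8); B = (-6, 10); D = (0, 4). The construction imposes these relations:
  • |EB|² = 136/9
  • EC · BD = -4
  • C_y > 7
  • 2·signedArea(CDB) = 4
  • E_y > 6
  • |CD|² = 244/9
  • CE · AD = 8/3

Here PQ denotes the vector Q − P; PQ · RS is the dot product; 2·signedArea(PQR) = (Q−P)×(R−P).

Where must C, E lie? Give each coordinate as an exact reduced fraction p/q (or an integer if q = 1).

C = (-4, 22/3)
E = (-4, 20/3)

1. C_x = -4  [line -6·x + -6·y + 20 = 0 ∩ |CD|² = 244/9]
2. C_y = 22/3  [line -6·x + -6·y + 20 = 0 ∩ |CD|² = 244/9]
   → C = (-4, 22/3)
3. E_x = -4  [EC · BD = -4 ∩ CE · AD = 8/3]
4. E_y = 20/3  [EC · BD = -4 ∩ CE · AD = 8/3]
   → E = (-4, 20/3)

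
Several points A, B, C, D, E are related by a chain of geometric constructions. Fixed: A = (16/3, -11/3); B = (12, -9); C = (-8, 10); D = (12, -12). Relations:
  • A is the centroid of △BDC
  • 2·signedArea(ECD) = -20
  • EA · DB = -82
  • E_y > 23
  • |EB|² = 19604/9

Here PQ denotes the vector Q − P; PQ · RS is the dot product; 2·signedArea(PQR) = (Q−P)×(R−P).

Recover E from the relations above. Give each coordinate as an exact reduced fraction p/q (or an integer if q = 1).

E = (-64/3, 71/3)

1. E_x = -64/3  [2·signedArea(ECD) = -20 ∩ EA · DB = -82]
2. E_y = 71/3  [2·signedArea(ECD) = -20 ∩ EA · DB = -82]
   → E = (-64/3, 71/3)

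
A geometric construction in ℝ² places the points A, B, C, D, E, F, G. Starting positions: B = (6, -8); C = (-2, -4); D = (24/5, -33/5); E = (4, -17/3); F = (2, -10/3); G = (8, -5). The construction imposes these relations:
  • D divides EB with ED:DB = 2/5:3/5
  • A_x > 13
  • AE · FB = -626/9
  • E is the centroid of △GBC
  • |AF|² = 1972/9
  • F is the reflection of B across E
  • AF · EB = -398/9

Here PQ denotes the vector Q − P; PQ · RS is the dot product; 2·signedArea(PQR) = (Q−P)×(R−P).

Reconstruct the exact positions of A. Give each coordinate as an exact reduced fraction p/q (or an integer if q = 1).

1. A_x = 14  [line -4·x + 14/3·y + 112 = 0 ∩ |AF|² = 1972/9]
2. A_y = -12  [line -4·x + 14/3·y + 112 = 0 ∩ |AF|² = 1972/9]
   → A = (14, -12)

A = (14, -12)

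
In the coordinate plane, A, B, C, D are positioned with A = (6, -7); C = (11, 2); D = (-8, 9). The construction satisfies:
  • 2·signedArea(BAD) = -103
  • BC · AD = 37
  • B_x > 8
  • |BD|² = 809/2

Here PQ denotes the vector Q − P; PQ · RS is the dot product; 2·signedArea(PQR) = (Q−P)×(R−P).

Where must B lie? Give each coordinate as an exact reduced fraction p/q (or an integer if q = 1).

1. B_x = 17/2  [2·signedArea(BAD) = -103 ∩ BC · AD = 37]
2. B_y = -5/2  [2·signedArea(BAD) = -103 ∩ BC · AD = 37]
   → B = (17/2, -5/2)

B = (17/2, -5/2)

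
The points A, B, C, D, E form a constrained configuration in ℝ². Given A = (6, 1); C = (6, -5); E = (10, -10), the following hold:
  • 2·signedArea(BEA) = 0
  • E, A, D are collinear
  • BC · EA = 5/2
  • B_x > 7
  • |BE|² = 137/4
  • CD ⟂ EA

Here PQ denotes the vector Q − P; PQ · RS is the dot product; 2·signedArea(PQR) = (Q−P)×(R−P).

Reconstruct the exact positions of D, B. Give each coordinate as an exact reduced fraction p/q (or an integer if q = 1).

1. D_x = 1086/137  [E, A, D are collinear ∩ CD ⟂ EA]
2. D_y = -589/137  [E, A, D are collinear ∩ CD ⟂ EA]
   → D = (1086/137, -589/137)
3. B_x = 8  [2·signedArea(BEA) = 0 ∩ BC · EA = 5/2]
4. B_y = -9/2  [2·signedArea(BEA) = 0 ∩ BC · EA = 5/2]
   → B = (8, -9/2)

B = (8, -9/2)
D = (1086/137, -589/137)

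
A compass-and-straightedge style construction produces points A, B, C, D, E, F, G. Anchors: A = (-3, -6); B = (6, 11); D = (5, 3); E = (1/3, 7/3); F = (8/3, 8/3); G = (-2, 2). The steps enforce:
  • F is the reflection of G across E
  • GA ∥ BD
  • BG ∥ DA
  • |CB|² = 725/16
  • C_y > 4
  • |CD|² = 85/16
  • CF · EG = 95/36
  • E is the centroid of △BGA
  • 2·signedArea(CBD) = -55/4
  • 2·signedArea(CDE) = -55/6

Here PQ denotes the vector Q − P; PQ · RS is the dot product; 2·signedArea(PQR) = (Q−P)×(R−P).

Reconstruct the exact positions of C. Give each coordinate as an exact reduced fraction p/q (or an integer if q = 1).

1. C_x = 7/2  [2·signedArea(CDE) = -55/6 ∩ 2·signedArea(CBD) = -55/4]
2. C_y = 19/4  [2·signedArea(CDE) = -55/6 ∩ 2·signedArea(CBD) = -55/4]
   → C = (7/2, 19/4)

C = (7/2, 19/4)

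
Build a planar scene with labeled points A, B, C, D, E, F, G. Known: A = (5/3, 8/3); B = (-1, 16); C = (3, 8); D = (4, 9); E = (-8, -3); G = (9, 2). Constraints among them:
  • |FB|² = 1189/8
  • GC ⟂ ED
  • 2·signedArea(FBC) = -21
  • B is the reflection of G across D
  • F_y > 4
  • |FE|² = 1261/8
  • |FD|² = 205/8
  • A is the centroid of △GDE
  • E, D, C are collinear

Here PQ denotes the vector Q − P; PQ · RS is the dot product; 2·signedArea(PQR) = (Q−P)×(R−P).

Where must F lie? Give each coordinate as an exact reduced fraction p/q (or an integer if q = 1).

F = (9/4, 17/4)

1. F_x = 9/4  [line 8·x + 4·y + -35 = 0 ∩ |FE|² = 1261/8]
2. F_y = 17/4  [line 8·x + 4·y + -35 = 0 ∩ |FE|² = 1261/8]
   → F = (9/4, 17/4)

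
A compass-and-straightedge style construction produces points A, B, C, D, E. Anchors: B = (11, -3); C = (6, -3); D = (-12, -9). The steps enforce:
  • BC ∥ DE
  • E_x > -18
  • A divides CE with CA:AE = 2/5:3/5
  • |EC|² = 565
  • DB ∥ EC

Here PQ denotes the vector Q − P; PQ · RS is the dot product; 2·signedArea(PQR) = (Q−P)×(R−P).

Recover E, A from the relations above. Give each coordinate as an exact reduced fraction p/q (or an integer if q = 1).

A = (-16/5, -27/5)
E = (-17, -9)

1. E_x = -17  [DB ∥ EC ∩ BC ∥ DE]
2. E_y = -9  [DB ∥ EC ∩ BC ∥ DE]
   → E = (-17, -9)
3. A_x = -16/5  [A divides CE with CA:AE = 2/5:3/5]
4. A_y = -27/5  [A divides CE with CA:AE = 2/5:3/5]
   → A = (-16/5, -27/5)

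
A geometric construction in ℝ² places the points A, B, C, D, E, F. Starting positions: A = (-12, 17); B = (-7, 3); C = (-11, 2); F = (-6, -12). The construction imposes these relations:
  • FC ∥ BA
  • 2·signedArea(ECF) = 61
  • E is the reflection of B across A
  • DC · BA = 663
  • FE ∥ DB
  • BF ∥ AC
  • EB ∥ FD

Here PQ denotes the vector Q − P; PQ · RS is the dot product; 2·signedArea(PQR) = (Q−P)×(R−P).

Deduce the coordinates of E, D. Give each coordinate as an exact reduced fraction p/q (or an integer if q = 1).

1. E_x = -17  [E is the reflection of B across A]
2. E_y = 31  [E is the reflection of B across A]
   → E = (-17, 31)
3. D_x = 4  [FE ∥ DB ∩ EB ∥ FD]
4. D_y = -40  [FE ∥ DB ∩ EB ∥ FD]
   → D = (4, -40)

D = (4, -40)
E = (-17, 31)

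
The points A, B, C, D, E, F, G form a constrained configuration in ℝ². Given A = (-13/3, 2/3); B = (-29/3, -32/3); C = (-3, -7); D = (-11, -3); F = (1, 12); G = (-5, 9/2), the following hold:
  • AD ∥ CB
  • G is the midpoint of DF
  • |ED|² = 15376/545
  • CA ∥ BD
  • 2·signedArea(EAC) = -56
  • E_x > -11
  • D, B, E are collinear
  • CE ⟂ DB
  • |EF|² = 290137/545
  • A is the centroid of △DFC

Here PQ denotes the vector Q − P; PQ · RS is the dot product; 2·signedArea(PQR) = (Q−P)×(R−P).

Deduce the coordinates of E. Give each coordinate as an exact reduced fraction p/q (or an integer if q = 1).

E = (-5499/545, -4487/545)

1. E_x = -5499/545  [D, B, E are collinear ∩ CE ⟂ DB]
2. E_y = -4487/545  [D, B, E are collinear ∩ CE ⟂ DB]
   → E = (-5499/545, -4487/545)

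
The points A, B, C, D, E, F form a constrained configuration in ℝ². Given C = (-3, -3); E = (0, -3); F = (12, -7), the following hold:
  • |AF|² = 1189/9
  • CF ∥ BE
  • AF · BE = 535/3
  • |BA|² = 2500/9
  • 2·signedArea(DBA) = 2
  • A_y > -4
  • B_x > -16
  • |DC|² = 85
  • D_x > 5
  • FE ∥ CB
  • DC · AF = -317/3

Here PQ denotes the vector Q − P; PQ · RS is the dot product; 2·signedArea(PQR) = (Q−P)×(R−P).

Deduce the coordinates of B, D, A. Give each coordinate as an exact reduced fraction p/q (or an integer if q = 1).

A = (1, -11/3)
B = (-15, 1)
D = (6, -5)

1. B_x = -15  [CF ∥ BE ∩ FE ∥ CB]
2. B_y = 1  [CF ∥ BE ∩ FE ∥ CB]
   → B = (-15, 1)
3. A_x = 1  [line -15·x + 4·y + 89/3 = 0 ∩ |AF|² = 1189/9]
4. A_y = -11/3  [line -15·x + 4·y + 89/3 = 0 ∩ |AF|² = 1189/9]
   → A = (1, -11/3)
5. D_x = 6  [DC · AF = -317/3 ∩ 2·signedArea(DBA) = 2]
6. D_y = -5  [DC · AF = -317/3 ∩ 2·signedArea(DBA) = 2]
   → D = (6, -5)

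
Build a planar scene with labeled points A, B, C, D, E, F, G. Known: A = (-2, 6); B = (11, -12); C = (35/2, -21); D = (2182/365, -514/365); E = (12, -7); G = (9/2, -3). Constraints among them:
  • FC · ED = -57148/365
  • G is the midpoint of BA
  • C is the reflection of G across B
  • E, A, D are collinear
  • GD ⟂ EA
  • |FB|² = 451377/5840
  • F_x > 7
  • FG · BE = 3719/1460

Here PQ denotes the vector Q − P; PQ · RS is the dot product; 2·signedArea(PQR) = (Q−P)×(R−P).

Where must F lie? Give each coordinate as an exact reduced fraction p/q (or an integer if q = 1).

F = (10561/1460, -2961/730)

1. F_x = 10561/1460  [FG · BE = 3719/1460 ∩ FC · ED = -57148/365]
2. F_y = -2961/730  [FG · BE = 3719/1460 ∩ FC · ED = -57148/365]
   → F = (10561/1460, -2961/730)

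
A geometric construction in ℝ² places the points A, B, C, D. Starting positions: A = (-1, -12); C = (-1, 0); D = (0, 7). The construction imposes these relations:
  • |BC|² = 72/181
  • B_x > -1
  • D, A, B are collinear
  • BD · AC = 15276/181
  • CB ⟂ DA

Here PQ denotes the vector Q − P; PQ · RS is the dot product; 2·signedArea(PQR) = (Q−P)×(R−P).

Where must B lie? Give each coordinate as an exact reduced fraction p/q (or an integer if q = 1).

1. B_x = -67/181  [D, A, B are collinear ∩ CB ⟂ DA]
2. B_y = -6/181  [D, A, B are collinear ∩ CB ⟂ DA]
   → B = (-67/181, -6/181)

B = (-67/181, -6/181)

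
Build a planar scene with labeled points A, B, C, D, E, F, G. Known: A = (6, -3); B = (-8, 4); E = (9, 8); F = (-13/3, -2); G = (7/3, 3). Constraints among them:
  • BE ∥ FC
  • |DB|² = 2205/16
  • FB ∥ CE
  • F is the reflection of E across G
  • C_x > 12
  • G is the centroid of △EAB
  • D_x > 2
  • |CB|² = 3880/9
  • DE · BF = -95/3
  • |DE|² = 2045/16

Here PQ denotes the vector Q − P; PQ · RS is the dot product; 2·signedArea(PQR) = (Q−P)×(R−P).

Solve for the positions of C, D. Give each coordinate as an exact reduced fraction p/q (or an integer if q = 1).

1. C_x = 38/3  [FB ∥ CE ∩ BE ∥ FC]
2. C_y = 2  [FB ∥ CE ∩ BE ∥ FC]
   → C = (38/3, 2)
3. D_x = 5/2  [line -11/3·x + 6·y + 50/3 = 0 ∩ |DB|² = 2205/16]
4. D_y = -5/4  [line -11/3·x + 6·y + 50/3 = 0 ∩ |DB|² = 2205/16]
   → D = (5/2, -5/4)

C = (38/3, 2)
D = (5/2, -5/4)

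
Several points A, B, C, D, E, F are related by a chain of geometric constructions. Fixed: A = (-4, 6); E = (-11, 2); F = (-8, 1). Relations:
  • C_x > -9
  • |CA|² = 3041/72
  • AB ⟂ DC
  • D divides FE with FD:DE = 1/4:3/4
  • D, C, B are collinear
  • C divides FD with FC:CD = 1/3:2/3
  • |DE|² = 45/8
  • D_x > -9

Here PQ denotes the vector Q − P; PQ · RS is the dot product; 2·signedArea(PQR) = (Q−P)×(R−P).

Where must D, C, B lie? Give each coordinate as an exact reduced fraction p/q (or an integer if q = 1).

1. D_x = -35/4  [D divides FE with FD:DE = 1/4:3/4]
2. D_y = 5/4  [D divides FE with FD:DE = 1/4:3/4]
   → D = (-35/4, 5/4)
3. C_x = -33/4  [C divides FD with FC:CD = 1/3:2/3]
4. C_y = 13/12  [C divides FD with FC:CD = 1/3:2/3]
   → C = (-33/4, 13/12)
5. B_x = -59/10  [D, C, B are collinear ∩ AB ⟂ DC]
6. B_y = 3/10  [D, C, B are collinear ∩ AB ⟂ DC]
   → B = (-59/10, 3/10)

B = (-59/10, 3/10)
C = (-33/4, 13/12)
D = (-35/4, 5/4)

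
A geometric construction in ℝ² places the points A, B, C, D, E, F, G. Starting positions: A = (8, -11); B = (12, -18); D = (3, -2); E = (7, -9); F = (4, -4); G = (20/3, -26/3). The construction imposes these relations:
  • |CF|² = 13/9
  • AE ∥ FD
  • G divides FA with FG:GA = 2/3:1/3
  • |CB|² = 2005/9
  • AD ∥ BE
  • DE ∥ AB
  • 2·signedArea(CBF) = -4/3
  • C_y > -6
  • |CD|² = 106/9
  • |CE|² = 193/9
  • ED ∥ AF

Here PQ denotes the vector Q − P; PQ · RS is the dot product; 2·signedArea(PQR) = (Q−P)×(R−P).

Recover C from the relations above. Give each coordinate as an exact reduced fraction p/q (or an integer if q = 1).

C = (14/3, -5)

1. C_x = 14/3  [line -14·x + -8·y + 76/3 = 0 ∩ |CE|² = 193/9]
2. C_y = -5  [line -14·x + -8·y + 76/3 = 0 ∩ |CE|² = 193/9]
   → C = (14/3, -5)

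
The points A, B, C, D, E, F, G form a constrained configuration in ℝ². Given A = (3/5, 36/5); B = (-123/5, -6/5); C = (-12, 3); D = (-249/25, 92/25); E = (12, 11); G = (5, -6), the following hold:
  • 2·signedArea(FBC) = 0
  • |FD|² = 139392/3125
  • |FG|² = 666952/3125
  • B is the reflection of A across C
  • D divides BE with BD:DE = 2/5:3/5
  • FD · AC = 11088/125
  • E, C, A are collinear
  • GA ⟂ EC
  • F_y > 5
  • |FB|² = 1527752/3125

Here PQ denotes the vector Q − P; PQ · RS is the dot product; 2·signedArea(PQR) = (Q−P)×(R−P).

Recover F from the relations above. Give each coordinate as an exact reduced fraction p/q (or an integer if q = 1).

F = (-453/125, 724/125)

1. F_x = -453/125  [2·signedArea(FBC) = 0 ∩ FD · AC = 11088/125]
2. F_y = 724/125  [2·signedArea(FBC) = 0 ∩ FD · AC = 11088/125]
   → F = (-453/125, 724/125)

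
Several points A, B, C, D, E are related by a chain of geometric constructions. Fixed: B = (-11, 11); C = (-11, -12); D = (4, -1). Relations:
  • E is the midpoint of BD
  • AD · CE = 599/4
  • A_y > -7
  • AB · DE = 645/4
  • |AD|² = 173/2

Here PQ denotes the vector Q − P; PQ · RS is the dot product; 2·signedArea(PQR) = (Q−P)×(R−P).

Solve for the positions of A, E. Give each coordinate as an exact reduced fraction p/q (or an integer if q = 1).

A = (-7/2, -13/2)
E = (-7/2, 5)

1. E_x = -7/2  [E is the midpoint of BD]
2. E_y = 5  [E is the midpoint of BD]
   → E = (-7/2, 5)
3. A_x = -7/2  [AD · CE = 599/4 ∩ AB · DE = 645/4]
4. A_y = -13/2  [AD · CE = 599/4 ∩ AB · DE = 645/4]
   → A = (-7/2, -13/2)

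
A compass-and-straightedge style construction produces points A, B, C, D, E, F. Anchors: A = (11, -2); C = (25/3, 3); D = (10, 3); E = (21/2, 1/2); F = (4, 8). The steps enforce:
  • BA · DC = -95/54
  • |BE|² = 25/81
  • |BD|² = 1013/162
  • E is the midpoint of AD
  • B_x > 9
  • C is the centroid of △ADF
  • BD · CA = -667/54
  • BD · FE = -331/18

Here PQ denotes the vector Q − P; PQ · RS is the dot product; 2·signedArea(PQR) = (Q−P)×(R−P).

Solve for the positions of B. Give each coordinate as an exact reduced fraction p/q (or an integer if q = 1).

B = (179/18, 1/2)

1. B_x = 179/18  [BD · CA = -667/54 ∩ BD · FE = -331/18]
2. B_y = 1/2  [BD · CA = -667/54 ∩ BD · FE = -331/18]
   → B = (179/18, 1/2)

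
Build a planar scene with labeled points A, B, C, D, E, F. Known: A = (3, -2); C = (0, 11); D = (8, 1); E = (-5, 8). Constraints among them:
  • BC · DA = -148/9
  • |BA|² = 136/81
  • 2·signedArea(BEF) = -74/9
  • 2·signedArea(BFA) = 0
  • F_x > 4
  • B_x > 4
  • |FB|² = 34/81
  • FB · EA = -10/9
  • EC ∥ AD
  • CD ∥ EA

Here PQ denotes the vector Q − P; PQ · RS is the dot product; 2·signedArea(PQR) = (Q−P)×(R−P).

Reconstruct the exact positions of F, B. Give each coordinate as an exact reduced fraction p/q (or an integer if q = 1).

1. B_x = 37/9  [line 5·x + 3·y + -149/9 = 0 ∩ |BA|² = 136/81]
2. B_y = -4/3  [line 5·x + 3·y + -149/9 = 0 ∩ |BA|² = 136/81]
   → B = (37/9, -4/3)
3. F_x = 14/3  [FB · EA = -10/9 ∩ 2·signedArea(BFA) = 0]
4. F_y = -1  [FB · EA = -10/9 ∩ 2·signedArea(BFA) = 0]
   → F = (14/3, -1)

B = (37/9, -4/3)
F = (14/3, -1)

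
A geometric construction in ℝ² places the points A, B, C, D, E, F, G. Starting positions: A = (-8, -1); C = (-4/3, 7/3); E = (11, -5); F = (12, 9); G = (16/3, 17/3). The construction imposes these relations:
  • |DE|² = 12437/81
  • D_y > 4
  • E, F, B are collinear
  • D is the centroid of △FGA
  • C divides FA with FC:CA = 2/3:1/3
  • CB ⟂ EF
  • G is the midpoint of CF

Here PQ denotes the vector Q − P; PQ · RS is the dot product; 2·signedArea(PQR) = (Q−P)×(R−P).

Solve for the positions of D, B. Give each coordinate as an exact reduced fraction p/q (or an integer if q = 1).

1. D_x = 28/9  [D is the centroid of △FGA]
2. D_y = 41/9  [D is the centroid of △FGA]
   → D = (28/9, 41/9)
3. B_x = 6772/591  [E, F, B are collinear ∩ CB ⟂ EF]
4. B_y = 839/591  [E, F, B are collinear ∩ CB ⟂ EF]
   → B = (6772/591, 839/591)

B = (6772/591, 839/591)
D = (28/9, 41/9)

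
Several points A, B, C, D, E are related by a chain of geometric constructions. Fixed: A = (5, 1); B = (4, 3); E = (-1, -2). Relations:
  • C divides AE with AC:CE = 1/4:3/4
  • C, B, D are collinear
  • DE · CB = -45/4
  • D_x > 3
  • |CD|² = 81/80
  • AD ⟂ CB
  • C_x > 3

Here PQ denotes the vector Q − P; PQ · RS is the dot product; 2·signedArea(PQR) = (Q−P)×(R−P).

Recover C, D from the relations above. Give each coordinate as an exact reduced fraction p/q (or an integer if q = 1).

1. C_x = 7/2  [C divides AE with AC:CE = 1/4:3/4]
2. C_y = 1/4  [C divides AE with AC:CE = 1/4:3/4]
   → C = (7/2, 1/4)
3. D_x = 92/25  [C, B, D are collinear ∩ AD ⟂ CB]
4. D_y = 31/25  [C, B, D are collinear ∩ AD ⟂ CB]
   → D = (92/25, 31/25)

C = (7/2, 1/4)
D = (92/25, 31/25)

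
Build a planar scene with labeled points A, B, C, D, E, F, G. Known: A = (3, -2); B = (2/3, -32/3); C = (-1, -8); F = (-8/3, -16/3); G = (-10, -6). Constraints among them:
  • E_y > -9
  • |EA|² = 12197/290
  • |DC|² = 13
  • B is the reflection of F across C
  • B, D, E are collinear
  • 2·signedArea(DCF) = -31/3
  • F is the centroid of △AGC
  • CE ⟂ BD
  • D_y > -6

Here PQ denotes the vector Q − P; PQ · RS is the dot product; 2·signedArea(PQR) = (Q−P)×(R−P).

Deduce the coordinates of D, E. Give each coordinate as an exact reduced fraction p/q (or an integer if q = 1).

1. D_x = 1  [line -8/3·x + -5/3·y + -17/3 = 0 ∩ |DC|² = 13]
2. D_y = -5  [line -8/3·x + -5/3·y + -17/3 = 0 ∩ |DC|² = 13]
   → D = (1, -5)
3. E_x = 237/290  [B, D, E are collinear ∩ CE ⟂ BD]
4. E_y = -2351/290  [B, D, E are collinear ∩ CE ⟂ BD]
   → E = (237/290, -2351/290)

D = (1, -5)
E = (237/290, -2351/290)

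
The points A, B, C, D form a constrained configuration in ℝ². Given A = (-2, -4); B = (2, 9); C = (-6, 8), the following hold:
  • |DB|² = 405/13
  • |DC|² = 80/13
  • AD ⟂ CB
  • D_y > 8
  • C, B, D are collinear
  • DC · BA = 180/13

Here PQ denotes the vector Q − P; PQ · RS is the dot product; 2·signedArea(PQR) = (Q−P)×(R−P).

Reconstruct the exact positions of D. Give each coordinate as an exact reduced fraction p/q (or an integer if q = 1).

D = (-46/13, 108/13)

1. D_x = -46/13  [C, B, D are collinear ∩ AD ⟂ CB]
2. D_y = 108/13  [C, B, D are collinear ∩ AD ⟂ CB]
   → D = (-46/13, 108/13)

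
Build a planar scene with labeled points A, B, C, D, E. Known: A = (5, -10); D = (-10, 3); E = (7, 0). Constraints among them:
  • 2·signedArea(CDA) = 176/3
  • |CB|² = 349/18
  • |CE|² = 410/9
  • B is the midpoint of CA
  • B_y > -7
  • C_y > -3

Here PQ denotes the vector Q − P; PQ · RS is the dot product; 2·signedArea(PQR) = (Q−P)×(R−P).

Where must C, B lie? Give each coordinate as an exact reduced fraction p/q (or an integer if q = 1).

B = (17/6, -37/6)
C = (2/3, -7/3)

1. C_x = 2/3  [line 13·x + 15·y + 79/3 = 0 ∩ |CE|² = 410/9]
2. C_y = -7/3  [line 13·x + 15·y + 79/3 = 0 ∩ |CE|² = 410/9]
   → C = (2/3, -7/3)
3. B_x = 17/6  [B is the midpoint of CA]
4. B_y = -37/6  [B is the midpoint of CA]
   → B = (17/6, -37/6)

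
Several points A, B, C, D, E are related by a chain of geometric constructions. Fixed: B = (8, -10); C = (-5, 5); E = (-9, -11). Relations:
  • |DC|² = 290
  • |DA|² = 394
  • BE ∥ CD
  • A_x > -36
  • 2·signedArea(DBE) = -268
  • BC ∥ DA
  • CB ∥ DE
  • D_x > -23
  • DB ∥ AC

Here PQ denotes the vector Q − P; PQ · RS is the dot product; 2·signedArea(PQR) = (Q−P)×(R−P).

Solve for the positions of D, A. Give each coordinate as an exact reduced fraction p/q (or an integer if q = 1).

1. D_x = -22  [CB ∥ DE ∩ BE ∥ CD]
2. D_y = 4  [CB ∥ DE ∩ BE ∥ CD]
   → D = (-22, 4)
3. A_x = -35  [DB ∥ AC ∩ BC ∥ DA]
4. A_y = 19  [DB ∥ AC ∩ BC ∥ DA]
   → A = (-35, 19)

A = (-35, 19)
D = (-22, 4)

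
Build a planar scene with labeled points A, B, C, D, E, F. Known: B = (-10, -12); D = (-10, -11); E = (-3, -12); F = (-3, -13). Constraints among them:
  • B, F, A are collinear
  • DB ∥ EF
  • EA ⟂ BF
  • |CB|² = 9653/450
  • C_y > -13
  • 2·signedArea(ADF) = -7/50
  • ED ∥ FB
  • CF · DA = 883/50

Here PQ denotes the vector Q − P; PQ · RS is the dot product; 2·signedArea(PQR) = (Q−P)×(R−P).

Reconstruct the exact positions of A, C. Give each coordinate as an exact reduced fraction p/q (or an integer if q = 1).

1. A_x = -157/50  [B, F, A are collinear ∩ EA ⟂ BF]
2. A_y = -649/50  [B, F, A are collinear ∩ EA ⟂ BF]
   → A = (-157/50, -649/50)
3. C_x = -269/50  [line -343/50·x + 99/50·y + -25/2 = 0 ∩ |CB|² = 9653/450]
4. C_y = -1849/150  [line -343/50·x + 99/50·y + -25/2 = 0 ∩ |CB|² = 9653/450]
   → C = (-269/50, -1849/150)

A = (-157/50, -649/50)
C = (-269/50, -1849/150)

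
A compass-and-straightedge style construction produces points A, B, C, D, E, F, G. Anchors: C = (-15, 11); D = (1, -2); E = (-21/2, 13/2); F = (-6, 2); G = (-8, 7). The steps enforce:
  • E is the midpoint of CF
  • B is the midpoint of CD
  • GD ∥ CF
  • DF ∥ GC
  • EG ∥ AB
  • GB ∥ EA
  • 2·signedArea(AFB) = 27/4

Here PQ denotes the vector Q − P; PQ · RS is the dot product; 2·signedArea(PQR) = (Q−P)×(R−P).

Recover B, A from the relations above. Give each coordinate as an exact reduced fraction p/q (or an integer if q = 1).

1. B_x = -7  [B is the midpoint of CD]
2. B_y = 9/2  [B is the midpoint of CD]
   → B = (-7, 9/2)
3. A_x = -19/2  [EG ∥ AB ∩ GB ∥ EA]
4. A_y = 4  [EG ∥ AB ∩ GB ∥ EA]
   → A = (-19/2, 4)

A = (-19/2, 4)
B = (-7, 9/2)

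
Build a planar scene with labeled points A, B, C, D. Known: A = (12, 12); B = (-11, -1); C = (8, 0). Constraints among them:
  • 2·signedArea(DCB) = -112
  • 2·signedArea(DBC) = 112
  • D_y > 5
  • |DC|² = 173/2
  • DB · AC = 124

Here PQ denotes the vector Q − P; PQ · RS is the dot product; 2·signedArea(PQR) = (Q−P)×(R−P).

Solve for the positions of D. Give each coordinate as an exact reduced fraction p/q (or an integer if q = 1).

D = (1/2, 11/2)

1. D_x = 1/2  [2·signedArea(DCB) = -112 ∩ DB · AC = 124]
2. D_y = 11/2  [2·signedArea(DCB) = -112 ∩ DB · AC = 124]
   → D = (1/2, 11/2)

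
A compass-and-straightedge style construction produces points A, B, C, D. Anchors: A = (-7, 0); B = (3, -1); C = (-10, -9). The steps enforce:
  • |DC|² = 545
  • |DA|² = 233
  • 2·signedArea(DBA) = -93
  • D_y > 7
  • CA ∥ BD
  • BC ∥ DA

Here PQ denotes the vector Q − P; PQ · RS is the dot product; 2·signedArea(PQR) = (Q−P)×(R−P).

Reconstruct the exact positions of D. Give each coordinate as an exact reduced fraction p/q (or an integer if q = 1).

D = (6, 8)

1. D_x = 6  [BC ∥ DA ∩ CA ∥ BD]
2. D_y = 8  [BC ∥ DA ∩ CA ∥ BD]
   → D = (6, 8)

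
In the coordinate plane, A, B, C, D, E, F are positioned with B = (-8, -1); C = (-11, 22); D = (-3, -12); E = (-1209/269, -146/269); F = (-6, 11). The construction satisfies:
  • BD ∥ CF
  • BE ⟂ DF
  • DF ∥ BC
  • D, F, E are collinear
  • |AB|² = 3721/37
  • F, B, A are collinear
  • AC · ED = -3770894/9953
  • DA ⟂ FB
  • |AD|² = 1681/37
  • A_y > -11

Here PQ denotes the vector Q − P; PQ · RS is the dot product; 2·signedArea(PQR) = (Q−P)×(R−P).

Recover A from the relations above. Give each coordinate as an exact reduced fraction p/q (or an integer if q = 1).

1. A_x = -357/37  [F, B, A are collinear ∩ DA ⟂ FB]
2. A_y = -403/37  [F, B, A are collinear ∩ DA ⟂ FB]
   → A = (-357/37, -403/37)

A = (-357/37, -403/37)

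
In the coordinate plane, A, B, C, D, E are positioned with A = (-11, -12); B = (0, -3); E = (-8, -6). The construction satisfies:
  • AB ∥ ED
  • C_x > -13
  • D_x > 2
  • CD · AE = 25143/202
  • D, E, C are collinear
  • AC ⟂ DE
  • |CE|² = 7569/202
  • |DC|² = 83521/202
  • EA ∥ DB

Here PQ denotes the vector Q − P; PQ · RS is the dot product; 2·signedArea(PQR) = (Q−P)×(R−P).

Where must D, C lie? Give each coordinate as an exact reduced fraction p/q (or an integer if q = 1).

C = (-2573/202, -1995/202)
D = (3, 3)

1. D_x = 3  [EA ∥ DB ∩ AB ∥ ED]
2. D_y = 3  [EA ∥ DB ∩ AB ∥ ED]
   → D = (3, 3)
3. C_x = -2573/202  [D, E, C are collinear ∩ AC ⟂ DE]
4. C_y = -1995/202  [D, E, C are collinear ∩ AC ⟂ DE]
   → C = (-2573/202, -1995/202)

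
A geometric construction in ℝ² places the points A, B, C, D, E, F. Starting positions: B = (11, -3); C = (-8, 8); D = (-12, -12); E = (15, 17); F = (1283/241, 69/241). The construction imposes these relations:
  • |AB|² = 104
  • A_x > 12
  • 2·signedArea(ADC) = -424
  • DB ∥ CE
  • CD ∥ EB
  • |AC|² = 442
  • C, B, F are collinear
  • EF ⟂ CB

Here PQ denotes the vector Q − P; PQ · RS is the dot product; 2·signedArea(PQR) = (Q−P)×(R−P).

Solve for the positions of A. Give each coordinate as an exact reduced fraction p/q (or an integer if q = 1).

1. A_x = 13  [line -20·x + 4·y + 232 = 0 ∩ |AB|² = 104]
2. A_y = 7  [line -20·x + 4·y + 232 = 0 ∩ |AB|² = 104]
   → A = (13, 7)

A = (13, 7)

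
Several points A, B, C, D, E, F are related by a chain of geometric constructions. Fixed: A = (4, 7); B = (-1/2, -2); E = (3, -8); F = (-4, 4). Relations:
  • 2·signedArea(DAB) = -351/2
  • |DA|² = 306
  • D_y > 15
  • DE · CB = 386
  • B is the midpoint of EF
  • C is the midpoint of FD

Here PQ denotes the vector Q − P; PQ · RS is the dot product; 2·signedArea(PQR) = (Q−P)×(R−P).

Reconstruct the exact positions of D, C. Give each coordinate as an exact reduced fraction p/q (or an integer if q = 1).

1. D_x = -11  [line 9·x + -9/2·y + 171 = 0 ∩ |DA|² = 306]
2. D_y = 16  [line 9·x + -9/2·y + 171 = 0 ∩ |DA|² = 306]
   → D = (-11, 16)
3. C_x = -15/2  [C is the midpoint of FD]
4. C_y = 10  [C is the midpoint of FD]
   → C = (-15/2, 10)

C = (-15/2, 10)
D = (-11, 16)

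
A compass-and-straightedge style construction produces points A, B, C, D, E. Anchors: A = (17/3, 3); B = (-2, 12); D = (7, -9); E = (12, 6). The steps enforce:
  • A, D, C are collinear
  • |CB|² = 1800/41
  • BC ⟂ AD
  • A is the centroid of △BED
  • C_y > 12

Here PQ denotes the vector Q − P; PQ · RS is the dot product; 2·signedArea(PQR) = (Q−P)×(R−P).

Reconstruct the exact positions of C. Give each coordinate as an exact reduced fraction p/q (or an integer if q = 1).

C = (188/41, 522/41)

1. C_x = 188/41  [A, D, C are collinear ∩ BC ⟂ AD]
2. C_y = 522/41  [A, D, C are collinear ∩ BC ⟂ AD]
   → C = (188/41, 522/41)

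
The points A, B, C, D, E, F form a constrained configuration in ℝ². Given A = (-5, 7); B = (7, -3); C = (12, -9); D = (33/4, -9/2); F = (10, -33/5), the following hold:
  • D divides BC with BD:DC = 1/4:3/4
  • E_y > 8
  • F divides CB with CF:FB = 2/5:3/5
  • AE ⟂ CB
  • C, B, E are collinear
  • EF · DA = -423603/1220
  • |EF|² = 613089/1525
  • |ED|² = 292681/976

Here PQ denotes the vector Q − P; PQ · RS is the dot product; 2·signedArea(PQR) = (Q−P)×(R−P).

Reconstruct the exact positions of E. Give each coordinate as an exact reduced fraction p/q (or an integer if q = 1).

E = (-173/61, 537/61)

1. E_x = -173/61  [C, B, E are collinear ∩ AE ⟂ CB]
2. E_y = 537/61  [C, B, E are collinear ∩ AE ⟂ CB]
   → E = (-173/61, 537/61)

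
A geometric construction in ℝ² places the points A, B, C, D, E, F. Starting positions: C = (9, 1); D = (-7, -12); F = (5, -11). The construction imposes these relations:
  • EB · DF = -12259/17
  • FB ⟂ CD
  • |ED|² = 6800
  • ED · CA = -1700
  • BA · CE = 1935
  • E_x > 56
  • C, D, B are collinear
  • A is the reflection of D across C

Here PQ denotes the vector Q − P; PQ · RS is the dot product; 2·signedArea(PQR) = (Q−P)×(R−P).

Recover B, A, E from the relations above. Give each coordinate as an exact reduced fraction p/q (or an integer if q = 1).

1. B_x = 61/85  [C, D, B are collinear ∩ FB ⟂ CD]
2. B_y = -487/85  [C, D, B are collinear ∩ FB ⟂ CD]
   → B = (61/85, -487/85)
3. A_x = 25  [A is the reflection of D across C]
4. A_y = 14  [A is the reflection of D across C]
   → A = (25, 14)
5. E_x = 57  [EB · DF = -12259/17 ∩ BA · CE = 1935]
6. E_y = 40  [EB · DF = -12259/17 ∩ BA · CE = 1935]
   → E = (57, 40)

A = (25, 14)
B = (61/85, -487/85)
E = (57, 40)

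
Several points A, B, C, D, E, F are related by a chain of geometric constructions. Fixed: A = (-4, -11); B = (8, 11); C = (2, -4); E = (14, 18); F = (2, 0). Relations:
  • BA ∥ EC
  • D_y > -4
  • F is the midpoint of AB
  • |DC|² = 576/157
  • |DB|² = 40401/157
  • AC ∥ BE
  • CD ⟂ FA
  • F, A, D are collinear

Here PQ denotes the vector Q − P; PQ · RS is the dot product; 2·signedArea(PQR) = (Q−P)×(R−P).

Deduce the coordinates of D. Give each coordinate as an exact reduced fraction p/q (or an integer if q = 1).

1. D_x = 50/157  [F, A, D are collinear ∩ CD ⟂ FA]
2. D_y = -484/157  [F, A, D are collinear ∩ CD ⟂ FA]
   → D = (50/157, -484/157)

D = (50/157, -484/157)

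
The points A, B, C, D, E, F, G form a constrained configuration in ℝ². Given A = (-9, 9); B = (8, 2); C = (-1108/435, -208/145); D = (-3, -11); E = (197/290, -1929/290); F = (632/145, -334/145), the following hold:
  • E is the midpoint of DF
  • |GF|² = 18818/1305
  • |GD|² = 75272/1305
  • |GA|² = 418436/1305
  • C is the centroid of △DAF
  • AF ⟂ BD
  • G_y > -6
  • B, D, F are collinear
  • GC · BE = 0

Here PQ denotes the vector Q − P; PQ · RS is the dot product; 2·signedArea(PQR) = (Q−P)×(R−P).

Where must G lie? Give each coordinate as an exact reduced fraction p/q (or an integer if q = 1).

1. G_x = 829/435  [line 2123/290·x + 2509/290·y + 2702/87 = 0 ∩ |GF|² = 18818/1305]
2. G_y = -2263/435  [line 2123/290·x + 2509/290·y + 2702/87 = 0 ∩ |GF|² = 18818/1305]
   → G = (829/435, -2263/435)

G = (829/435, -2263/435)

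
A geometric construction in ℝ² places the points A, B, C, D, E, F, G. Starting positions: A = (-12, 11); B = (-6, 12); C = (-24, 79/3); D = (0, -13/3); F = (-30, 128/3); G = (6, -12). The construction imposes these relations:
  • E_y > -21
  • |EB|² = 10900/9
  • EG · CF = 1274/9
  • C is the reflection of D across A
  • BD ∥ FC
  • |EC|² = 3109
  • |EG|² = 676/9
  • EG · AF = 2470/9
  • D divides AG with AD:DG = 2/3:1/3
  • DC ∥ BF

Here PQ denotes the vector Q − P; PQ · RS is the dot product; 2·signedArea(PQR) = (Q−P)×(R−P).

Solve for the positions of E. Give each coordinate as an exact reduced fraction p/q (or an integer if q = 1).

E = (6, -62/3)

1. E_x = 6  [EG · CF = 1274/9 ∩ EG · AF = 2470/9]
2. E_y = -62/3  [EG · CF = 1274/9 ∩ EG · AF = 2470/9]
   → E = (6, -62/3)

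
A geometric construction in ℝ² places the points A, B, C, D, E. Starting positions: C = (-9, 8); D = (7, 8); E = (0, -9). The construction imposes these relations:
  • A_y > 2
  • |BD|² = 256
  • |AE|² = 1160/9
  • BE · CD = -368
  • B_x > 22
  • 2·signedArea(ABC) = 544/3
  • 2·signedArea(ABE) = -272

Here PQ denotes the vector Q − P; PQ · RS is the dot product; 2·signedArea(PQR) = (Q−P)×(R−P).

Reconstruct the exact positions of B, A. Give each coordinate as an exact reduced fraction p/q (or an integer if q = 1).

A = (-2/3, 7/3)
B = (23, 8)

1. B_x = 23  [BE · CD = -368]
2. B_y = 8  [|BD|² = 256]
   → B = (23, 8)
3. A_x = -2/3  [2·signedArea(ABC) = 544/3 ∩ 2·signedArea(ABE) = -272]
4. A_y = 7/3  [2·signedArea(ABC) = 544/3 ∩ 2·signedArea(ABE) = -272]
   → A = (-2/3, 7/3)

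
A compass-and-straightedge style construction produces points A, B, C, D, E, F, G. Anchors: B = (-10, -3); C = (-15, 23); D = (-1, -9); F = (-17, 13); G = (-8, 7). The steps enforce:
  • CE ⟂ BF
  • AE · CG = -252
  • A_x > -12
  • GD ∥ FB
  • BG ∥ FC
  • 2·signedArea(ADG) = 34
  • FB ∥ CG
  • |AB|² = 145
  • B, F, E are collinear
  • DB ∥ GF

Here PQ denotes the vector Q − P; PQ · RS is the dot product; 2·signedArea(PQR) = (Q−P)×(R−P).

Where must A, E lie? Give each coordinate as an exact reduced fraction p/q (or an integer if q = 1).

1. E_x = -6207/305  [B, F, E are collinear ∩ CE ⟂ BF]
2. E_y = 6301/305  [B, F, E are collinear ∩ CE ⟂ BF]
   → E = (-6207/305, 6301/305)
3. A_x = -11  [2·signedArea(ADG) = 34 ∩ AE · CG = -252]
4. A_y = 9  [2·signedArea(ADG) = 34 ∩ AE · CG = -252]
   → A = (-11, 9)

A = (-11, 9)
E = (-6207/305, 6301/305)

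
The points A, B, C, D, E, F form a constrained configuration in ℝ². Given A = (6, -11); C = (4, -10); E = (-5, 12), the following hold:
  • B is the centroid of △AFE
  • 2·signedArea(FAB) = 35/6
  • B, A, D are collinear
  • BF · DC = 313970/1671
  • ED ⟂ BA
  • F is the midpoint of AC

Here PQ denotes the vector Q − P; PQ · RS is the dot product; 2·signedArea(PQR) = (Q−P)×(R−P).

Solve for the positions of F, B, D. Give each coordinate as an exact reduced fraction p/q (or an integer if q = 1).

1. F_x = 5  [F is the midpoint of AC]
2. F_y = -21/2  [F is the midpoint of AC]
   → F = (5, -21/2)
3. B_x = 2  [B is the centroid of △AFE]
4. B_y = -19/6  [B is the centroid of △AFE]
   → B = (2, -19/6)
5. D_x = -3114/557  [B, A, D are collinear ∩ ED ⟂ BA]
6. D_y = 6516/557  [B, A, D are collinear ∩ ED ⟂ BA]
   → D = (-3114/557, 6516/557)

B = (2, -19/6)
D = (-3114/557, 6516/557)
F = (5, -21/2)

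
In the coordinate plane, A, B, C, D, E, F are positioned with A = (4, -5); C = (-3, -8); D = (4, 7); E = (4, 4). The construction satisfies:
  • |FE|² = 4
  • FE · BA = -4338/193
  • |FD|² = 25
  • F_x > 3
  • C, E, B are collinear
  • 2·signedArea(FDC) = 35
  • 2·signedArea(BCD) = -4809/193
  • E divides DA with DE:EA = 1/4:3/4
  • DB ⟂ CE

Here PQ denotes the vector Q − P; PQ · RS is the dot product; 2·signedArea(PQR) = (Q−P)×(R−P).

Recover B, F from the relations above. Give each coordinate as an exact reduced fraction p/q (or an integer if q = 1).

1. B_x = 1024/193  [C, E, B are collinear ∩ DB ⟂ CE]
2. B_y = 1204/193  [C, E, B are collinear ∩ DB ⟂ CE]
   → B = (1024/193, 1204/193)
3. F_x = 4  [FE · BA = -4338/193 ∩ 2·signedArea(FDC) = 35]
4. F_y = 2  [FE · BA = -4338/193 ∩ 2·signedArea(FDC) = 35]
   → F = (4, 2)

B = (1024/193, 1204/193)
F = (4, 2)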